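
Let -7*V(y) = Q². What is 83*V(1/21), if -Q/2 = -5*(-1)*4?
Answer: -132800/7 ≈ -18971.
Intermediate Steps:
Q = -40 (Q = -2*(-5*(-1))*4 = -10*4 = -2*20 = -40)
V(y) = -1600/7 (V(y) = -⅐*(-40)² = -⅐*1600 = -1600/7)
83*V(1/21) = 83*(-1600/7) = -132800/7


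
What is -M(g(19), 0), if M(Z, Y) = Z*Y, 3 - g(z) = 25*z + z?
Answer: 0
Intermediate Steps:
g(z) = 3 - 26*z (g(z) = 3 - (25*z + z) = 3 - 26*z)
M(Z, Y) = Y*Z
-M(g(19), 0) = -0*(3 - 26*19) = -0*(3 - 494) = -0*(-491) = -1*0 = 0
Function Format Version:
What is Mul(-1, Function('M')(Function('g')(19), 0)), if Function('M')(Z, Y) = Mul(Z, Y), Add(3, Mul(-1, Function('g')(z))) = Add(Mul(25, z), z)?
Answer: 0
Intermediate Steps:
Function('g')(z) = Add(3, Mul(-26, z)) (Function('g')(z) = Add(3, Mul(-1, Add(Mul(25, z), z))) = Add(3, Mul(-1, Mul(26, z))) = Add(3, Mul(-26, z)))
Function('M')(Z, Y) = Mul(Y, Z)
Mul(-1, Function('M')(Function('g')(19), 0)) = Mul(-1, Mul(0, Add(3, Mul(-26, 19)))) = Mul(-1, Mul(0, Add(3, -494))) = Mul(-1, Mul(0, -491)) = Mul(-1, 0) = 0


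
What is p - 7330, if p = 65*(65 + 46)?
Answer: -115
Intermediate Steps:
p = 7215 (p = 65*111 = 7215)
p - 7330 = 7215 - 7330 = -115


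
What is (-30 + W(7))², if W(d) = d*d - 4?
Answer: 225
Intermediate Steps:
W(d) = -4 + d² (W(d) = d² - 4 = -4 + d²)
(-30 + W(7))² = (-30 + (-4 + 7²))² = (-30 + (-4 + 49))² = (-30 + 45)² = 15² = 225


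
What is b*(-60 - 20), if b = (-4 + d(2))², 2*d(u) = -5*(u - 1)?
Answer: -3380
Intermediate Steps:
d(u) = 5/2 - 5*u/2 (d(u) = (-5*(u - 1))/2 = (-5*(-1 + u))/2 = (5 - 5*u)/2 = 5/2 - 5*u/2)
b = 169/4 (b = (-4 + (5/2 - 5/2*2))² = (-4 + (5/2 - 5))² = (-4 - 5/2)² = (-13/2)² = 169/4 ≈ 42.250)
b*(-60 - 20) = 169*(-60 - 20)/4 = (169/4)*(-80) = -3380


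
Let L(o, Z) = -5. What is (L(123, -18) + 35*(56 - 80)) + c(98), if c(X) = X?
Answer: -747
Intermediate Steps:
(L(123, -18) + 35*(56 - 80)) + c(98) = (-5 + 35*(56 - 80)) + 98 = (-5 + 35*(-24)) + 98 = (-5 - 840) + 98 = -845 + 98 = -747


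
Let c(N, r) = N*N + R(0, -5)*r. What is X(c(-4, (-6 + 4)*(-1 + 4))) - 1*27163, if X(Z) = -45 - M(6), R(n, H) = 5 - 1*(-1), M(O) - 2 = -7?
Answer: -27203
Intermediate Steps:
M(O) = -5 (M(O) = 2 - 7 = -5)
R(n, H) = 6 (R(n, H) = 5 + 1 = 6)
c(N, r) = N**2 + 6*r (c(N, r) = N*N + 6*r = N**2 + 6*r)
X(Z) = -40 (X(Z) = -45 - 1*(-5) = -45 + 5 = -40)
X(c(-4, (-6 + 4)*(-1 + 4))) - 1*27163 = -40 - 1*27163 = -40 - 27163 = -27203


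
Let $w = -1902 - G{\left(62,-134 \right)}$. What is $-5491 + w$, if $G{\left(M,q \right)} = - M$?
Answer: $-7331$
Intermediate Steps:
$w = -1840$ ($w = -1902 - \left(-1\right) 62 = -1902 - -62 = -1902 + 62 = -1840$)
$-5491 + w = -5491 - 1840 = -7331$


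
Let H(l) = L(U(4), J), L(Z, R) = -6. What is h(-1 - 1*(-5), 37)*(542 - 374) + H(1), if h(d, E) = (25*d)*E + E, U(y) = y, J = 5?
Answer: 627810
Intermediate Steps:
h(d, E) = E + 25*E*d (h(d, E) = 25*E*d + E = E + 25*E*d)
H(l) = -6
h(-1 - 1*(-5), 37)*(542 - 374) + H(1) = (37*(1 + 25*(-1 - 1*(-5))))*(542 - 374) - 6 = (37*(1 + 25*(-1 + 5)))*168 - 6 = (37*(1 + 25*4))*168 - 6 = (37*(1 + 100))*168 - 6 = (37*101)*168 - 6 = 3737*168 - 6 = 627816 - 6 = 627810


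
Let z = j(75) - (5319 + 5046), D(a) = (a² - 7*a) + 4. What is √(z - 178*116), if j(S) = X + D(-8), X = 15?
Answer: I*√30874 ≈ 175.71*I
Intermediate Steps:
D(a) = 4 + a² - 7*a
j(S) = 139 (j(S) = 15 + (4 + (-8)² - 7*(-8)) = 15 + (4 + 64 + 56) = 15 + 124 = 139)
z = -10226 (z = 139 - (5319 + 5046) = 139 - 1*10365 = 139 - 10365 = -10226)
√(z - 178*116) = √(-10226 - 178*116) = √(-10226 - 20648) = √(-30874) = I*√30874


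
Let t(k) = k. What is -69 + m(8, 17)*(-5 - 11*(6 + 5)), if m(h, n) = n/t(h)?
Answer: -1347/4 ≈ -336.75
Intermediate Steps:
m(h, n) = n/h
-69 + m(8, 17)*(-5 - 11*(6 + 5)) = -69 + (17/8)*(-5 - 11*(6 + 5)) = -69 + (17*(⅛))*(-5 - 11*11) = -69 + 17*(-5 - 121)/8 = -69 + (17/8)*(-126) = -69 - 1071/4 = -1347/4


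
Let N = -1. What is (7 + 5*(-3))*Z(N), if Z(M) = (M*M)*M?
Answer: 8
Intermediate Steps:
Z(M) = M**3 (Z(M) = M**2*M = M**3)
(7 + 5*(-3))*Z(N) = (7 + 5*(-3))*(-1)**3 = (7 - 15)*(-1) = -8*(-1) = 8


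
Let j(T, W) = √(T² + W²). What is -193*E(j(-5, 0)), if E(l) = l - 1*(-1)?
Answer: -1158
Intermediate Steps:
E(l) = 1 + l (E(l) = l + 1 = 1 + l)
-193*E(j(-5, 0)) = -193*(1 + √((-5)² + 0²)) = -193*(1 + √(25 + 0)) = -193*(1 + √25) = -193*(1 + 5) = -193*6 = -1158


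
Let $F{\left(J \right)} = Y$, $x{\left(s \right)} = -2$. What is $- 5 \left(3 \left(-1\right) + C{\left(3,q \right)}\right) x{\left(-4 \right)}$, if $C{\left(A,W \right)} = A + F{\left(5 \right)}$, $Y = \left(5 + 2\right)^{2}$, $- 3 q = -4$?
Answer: $490$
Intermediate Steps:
$q = \frac{4}{3}$ ($q = \left(- \frac{1}{3}\right) \left(-4\right) = \frac{4}{3} \approx 1.3333$)
$Y = 49$ ($Y = 7^{2} = 49$)
$F{\left(J \right)} = 49$
$C{\left(A,W \right)} = 49 + A$ ($C{\left(A,W \right)} = A + 49 = 49 + A$)
$- 5 \left(3 \left(-1\right) + C{\left(3,q \right)}\right) x{\left(-4 \right)} = - 5 \left(3 \left(-1\right) + \left(49 + 3\right)\right) \left(-2\right) = - 5 \left(-3 + 52\right) \left(-2\right) = \left(-5\right) 49 \left(-2\right) = \left(-245\right) \left(-2\right) = 490$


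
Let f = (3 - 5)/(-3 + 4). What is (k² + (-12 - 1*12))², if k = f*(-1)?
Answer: 400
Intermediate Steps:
f = -2 (f = -2/1 = -2*1 = -2)
k = 2 (k = -2*(-1) = 2)
(k² + (-12 - 1*12))² = (2² + (-12 - 1*12))² = (4 + (-12 - 12))² = (4 - 24)² = (-20)² = 400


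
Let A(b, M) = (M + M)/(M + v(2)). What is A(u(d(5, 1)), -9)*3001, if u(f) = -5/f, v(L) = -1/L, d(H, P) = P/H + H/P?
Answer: 108036/19 ≈ 5686.1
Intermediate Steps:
d(H, P) = H/P + P/H
A(b, M) = 2*M/(-½ + M) (A(b, M) = (M + M)/(M - 1/2) = (2*M)/(M - 1*½) = (2*M)/(M - ½) = (2*M)/(-½ + M) = 2*M/(-½ + M))
A(u(d(5, 1)), -9)*3001 = (4*(-9)/(-1 + 2*(-9)))*3001 = (4*(-9)/(-1 - 18))*3001 = (4*(-9)/(-19))*3001 = (4*(-9)*(-1/19))*3001 = (36/19)*3001 = 108036/19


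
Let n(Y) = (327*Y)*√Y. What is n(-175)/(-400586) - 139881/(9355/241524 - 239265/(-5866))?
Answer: -99090286482852/28921558145 + 286125*I*√7/400586 ≈ -3426.2 + 1.8898*I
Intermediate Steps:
n(Y) = 327*Y^(3/2)
n(-175)/(-400586) - 139881/(9355/241524 - 239265/(-5866)) = (327*(-175)^(3/2))/(-400586) - 139881/(9355/241524 - 239265/(-5866)) = (327*(-875*I*√7))*(-1/400586) - 139881/(9355*(1/241524) - 239265*(-1/5866)) = -286125*I*√7*(-1/400586) - 139881/(9355/241524 + 239265/5866) = 286125*I*√7/400586 - 139881/28921558145/708389892 = 286125*I*√7/400586 - 139881*708389892/28921558145 = 286125*I*√7/400586 - 99090286482852/28921558145 = -99090286482852/28921558145 + 286125*I*√7/400586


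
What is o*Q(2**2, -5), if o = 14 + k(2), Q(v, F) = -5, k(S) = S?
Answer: -80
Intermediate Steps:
o = 16 (o = 14 + 2 = 16)
o*Q(2**2, -5) = 16*(-5) = -80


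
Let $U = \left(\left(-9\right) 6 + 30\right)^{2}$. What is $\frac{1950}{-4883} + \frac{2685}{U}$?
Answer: $\frac{3995885}{937536} \approx 4.2621$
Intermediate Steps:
$U = 576$ ($U = \left(-54 + 30\right)^{2} = \left(-24\right)^{2} = 576$)
$\frac{1950}{-4883} + \frac{2685}{U} = \frac{1950}{-4883} + \frac{2685}{576} = 1950 \left(- \frac{1}{4883}\right) + 2685 \cdot \frac{1}{576} = - \frac{1950}{4883} + \frac{895}{192} = \frac{3995885}{937536}$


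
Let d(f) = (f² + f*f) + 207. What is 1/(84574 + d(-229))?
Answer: 1/189663 ≈ 5.2725e-6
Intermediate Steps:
d(f) = 207 + 2*f² (d(f) = (f² + f²) + 207 = 2*f² + 207 = 207 + 2*f²)
1/(84574 + d(-229)) = 1/(84574 + (207 + 2*(-229)²)) = 1/(84574 + (207 + 2*52441)) = 1/(84574 + (207 + 104882)) = 1/(84574 + 105089) = 1/189663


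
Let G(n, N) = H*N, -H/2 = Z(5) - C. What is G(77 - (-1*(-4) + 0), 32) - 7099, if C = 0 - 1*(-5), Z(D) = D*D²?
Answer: -14779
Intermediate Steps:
Z(D) = D³
C = 5 (C = 0 + 5 = 5)
H = -240 (H = -2*(5³ - 1*5) = -2*(125 - 5) = -2*120 = -240)
G(n, N) = -240*N
G(77 - (-1*(-4) + 0), 32) - 7099 = -240*32 - 7099 = -7680 - 7099 = -14779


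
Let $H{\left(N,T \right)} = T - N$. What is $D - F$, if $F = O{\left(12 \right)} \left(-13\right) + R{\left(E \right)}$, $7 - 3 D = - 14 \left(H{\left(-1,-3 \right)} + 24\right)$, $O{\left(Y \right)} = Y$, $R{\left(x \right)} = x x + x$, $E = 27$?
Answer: $-495$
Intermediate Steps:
$R{\left(x \right)} = x + x^{2}$ ($R{\left(x \right)} = x^{2} + x = x + x^{2}$)
$D = 105$ ($D = \frac{7}{3} - \frac{\left(-14\right) \left(\left(-3 - -1\right) + 24\right)}{3} = \frac{7}{3} - \frac{\left(-14\right) \left(\left(-3 + 1\right) + 24\right)}{3} = \frac{7}{3} - \frac{\left(-14\right) \left(-2 + 24\right)}{3} = \frac{7}{3} - \frac{\left(-14\right) 22}{3} = \frac{7}{3} - - \frac{308}{3} = \frac{7}{3} + \frac{308}{3} = 105$)
$F = 600$ ($F = 12 \left(-13\right) + 27 \left(1 + 27\right) = -156 + 27 \cdot 28 = -156 + 756 = 600$)
$D - F = 105 - 600 = -495$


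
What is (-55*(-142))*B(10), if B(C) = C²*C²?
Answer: 78100000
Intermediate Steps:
B(C) = C⁴
(-55*(-142))*B(10) = -55*(-142)*10⁴ = 7810*10000 = 78100000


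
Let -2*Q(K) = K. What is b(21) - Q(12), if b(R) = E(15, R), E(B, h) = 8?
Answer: 14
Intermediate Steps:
Q(K) = -K/2
b(R) = 8
b(21) - Q(12) = 8 - (-1)*12/2 = 8 - 1*(-6) = 8 + 6 = 14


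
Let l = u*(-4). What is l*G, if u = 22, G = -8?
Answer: 704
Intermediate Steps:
l = -88 (l = 22*(-4) = -88)
l*G = -88*(-8) = 704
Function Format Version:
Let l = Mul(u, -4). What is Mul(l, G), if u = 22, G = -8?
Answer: 704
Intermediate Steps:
l = -88 (l = Mul(22, -4) = -88)
Mul(l, G) = Mul(-88, -8) = 704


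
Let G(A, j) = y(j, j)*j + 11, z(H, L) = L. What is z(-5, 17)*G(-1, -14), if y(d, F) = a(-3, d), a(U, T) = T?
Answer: 3519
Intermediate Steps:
y(d, F) = d
G(A, j) = 11 + j**2 (G(A, j) = j*j + 11 = j**2 + 11 = 11 + j**2)
z(-5, 17)*G(-1, -14) = 17*(11 + (-14)**2) = 17*(11 + 196) = 17*207 = 3519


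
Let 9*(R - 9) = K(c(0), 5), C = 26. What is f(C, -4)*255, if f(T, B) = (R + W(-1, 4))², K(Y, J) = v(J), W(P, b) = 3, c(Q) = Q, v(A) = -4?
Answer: 919360/27 ≈ 34050.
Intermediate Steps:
K(Y, J) = -4
R = 77/9 (R = 9 + (⅑)*(-4) = 9 - 4/9 = 77/9 ≈ 8.5556)
f(T, B) = 10816/81 (f(T, B) = (77/9 + 3)² = (104/9)² = 10816/81)
f(C, -4)*255 = (10816/81)*255 = 919360/27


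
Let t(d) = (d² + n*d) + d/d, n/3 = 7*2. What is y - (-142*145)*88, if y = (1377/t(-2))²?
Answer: 11310088849/6241 ≈ 1.8122e+6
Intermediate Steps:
n = 42 (n = 3*(7*2) = 3*14 = 42)
t(d) = 1 + d² + 42*d (t(d) = (d² + 42*d) + d/d = (d² + 42*d) + 1 = 1 + d² + 42*d)
y = 1896129/6241 (y = (1377/(1 + (-2)² + 42*(-2)))² = (1377/(1 + 4 - 84))² = (1377/(-79))² = (1377*(-1/79))² = (-1377/79)² = 1896129/6241 ≈ 303.82)
y - (-142*145)*88 = 1896129/6241 - (-142*145)*88 = 1896129/6241 - (-20590)*88 = 1896129/6241 - 1*(-1811920) = 1896129/6241 + 1811920 = 11310088849/6241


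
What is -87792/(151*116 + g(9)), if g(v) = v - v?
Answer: -21948/4379 ≈ -5.0121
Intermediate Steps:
g(v) = 0
-87792/(151*116 + g(9)) = -87792/(151*116 + 0) = -87792/(17516 + 0) = -87792/17516 = -87792*1/17516 = -21948/4379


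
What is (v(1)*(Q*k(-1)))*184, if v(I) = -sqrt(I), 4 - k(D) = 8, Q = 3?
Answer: 2208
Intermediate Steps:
k(D) = -4 (k(D) = 4 - 1*8 = 4 - 8 = -4)
(v(1)*(Q*k(-1)))*184 = ((-sqrt(1))*(3*(-4)))*184 = (-1*1*(-12))*184 = -1*(-12)*184 = 12*184 = 2208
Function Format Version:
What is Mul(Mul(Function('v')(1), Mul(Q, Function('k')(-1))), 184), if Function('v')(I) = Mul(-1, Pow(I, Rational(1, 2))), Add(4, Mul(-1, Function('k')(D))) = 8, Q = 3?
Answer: 2208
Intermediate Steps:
Function('k')(D) = -4 (Function('k')(D) = Add(4, Mul(-1, 8)) = Add(4, -8) = -4)
Mul(Mul(Function('v')(1), Mul(Q, Function('k')(-1))), 184) = Mul(Mul(Mul(-1, Pow(1, Rational(1, 2))), Mul(3, -4)), 184) = Mul(Mul(Mul(-1, 1), -12), 184) = Mul(Mul(-1, -12), 184) = Mul(12, 184) = 2208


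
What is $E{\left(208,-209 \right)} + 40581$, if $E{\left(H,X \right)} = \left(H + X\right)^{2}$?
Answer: $40582$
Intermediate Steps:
$E{\left(208,-209 \right)} + 40581 = \left(208 - 209\right)^{2} + 40581 = \left(-1\right)^{2} + 40581 = 1 + 40581 = 40582$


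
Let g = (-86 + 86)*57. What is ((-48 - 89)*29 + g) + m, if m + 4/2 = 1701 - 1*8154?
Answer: -10428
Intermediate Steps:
m = -6455 (m = -2 + (1701 - 1*8154) = -2 + (1701 - 8154) = -2 - 6453 = -6455)
g = 0 (g = 0*57 = 0)
((-48 - 89)*29 + g) + m = ((-48 - 89)*29 + 0) - 6455 = (-137*29 + 0) - 6455 = (-3973 + 0) - 6455 = -3973 - 6455 = -10428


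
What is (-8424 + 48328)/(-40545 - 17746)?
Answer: -39904/58291 ≈ -0.68457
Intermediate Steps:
(-8424 + 48328)/(-40545 - 17746) = 39904/(-58291) = 39904*(-1/58291) = -39904/58291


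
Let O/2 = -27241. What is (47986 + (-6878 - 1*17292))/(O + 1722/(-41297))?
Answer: -245882338/562486219 ≈ -0.43713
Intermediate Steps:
O = -54482 (O = 2*(-27241) = -54482)
(47986 + (-6878 - 1*17292))/(O + 1722/(-41297)) = (47986 + (-6878 - 1*17292))/(-54482 + 1722/(-41297)) = (47986 + (-6878 - 17292))/(-54482 + 1722*(-1/41297)) = (47986 - 24170)/(-54482 - 1722/41297) = 23816/(-2249944876/41297) = 23816*(-41297/2249944876) = -245882338/562486219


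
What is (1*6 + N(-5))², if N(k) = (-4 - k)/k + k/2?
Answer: 1089/100 ≈ 10.890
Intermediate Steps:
N(k) = k/2 + (-4 - k)/k (N(k) = (-4 - k)/k + k*(½) = (-4 - k)/k + k/2 = k/2 + (-4 - k)/k)
(1*6 + N(-5))² = (1*6 + (-1 + (½)*(-5) - 4/(-5)))² = (6 + (-1 - 5/2 - 4*(-⅕)))² = (6 + (-1 - 5/2 + ⅘))² = (6 - 27/10)² = (33/10)² = 1089/100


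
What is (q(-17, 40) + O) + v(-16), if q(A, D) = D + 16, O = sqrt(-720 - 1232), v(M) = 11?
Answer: 67 + 4*I*sqrt(122) ≈ 67.0 + 44.181*I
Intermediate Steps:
O = 4*I*sqrt(122) (O = sqrt(-1952) = 4*I*sqrt(122) ≈ 44.181*I)
q(A, D) = 16 + D
(q(-17, 40) + O) + v(-16) = ((16 + 40) + 4*I*sqrt(122)) + 11 = (56 + 4*I*sqrt(122)) + 11 = 67 + 4*I*sqrt(122)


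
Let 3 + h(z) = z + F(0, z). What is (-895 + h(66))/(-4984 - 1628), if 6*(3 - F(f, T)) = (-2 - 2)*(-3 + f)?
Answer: 277/2204 ≈ 0.12568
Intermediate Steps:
F(f, T) = 1 + 2*f/3 (F(f, T) = 3 - (-2 - 2)*(-3 + f)/6 = 3 - (-2)*(-3 + f)/3 = 3 - (12 - 4*f)/6 = 3 + (-2 + 2*f/3) = 1 + 2*f/3)
h(z) = -2 + z (h(z) = -3 + (z + (1 + (2/3)*0)) = -3 + (z + (1 + 0)) = -3 + (z + 1) = -3 + (1 + z) = -2 + z)
(-895 + h(66))/(-4984 - 1628) = (-895 + (-2 + 66))/(-4984 - 1628) = (-895 + 64)/(-6612) = -831*(-1/6612) = 277/2204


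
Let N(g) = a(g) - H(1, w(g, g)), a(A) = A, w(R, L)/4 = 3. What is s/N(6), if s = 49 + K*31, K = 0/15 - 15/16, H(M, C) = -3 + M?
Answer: 319/128 ≈ 2.4922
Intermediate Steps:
w(R, L) = 12 (w(R, L) = 4*3 = 12)
K = -15/16 (K = 0*(1/15) - 15*1/16 = 0 - 15/16 = -15/16 ≈ -0.93750)
N(g) = 2 + g (N(g) = g - (-3 + 1) = g - 1*(-2) = g + 2 = 2 + g)
s = 319/16 (s = 49 - 15/16*31 = 49 - 465/16 = 319/16 ≈ 19.938)
s/N(6) = 319/(16*(2 + 6)) = (319/16)/8 = (319/16)*(⅛) = 319/128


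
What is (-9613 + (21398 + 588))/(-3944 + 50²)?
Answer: -12373/1444 ≈ -8.5686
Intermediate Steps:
(-9613 + (21398 + 588))/(-3944 + 50²) = (-9613 + 21986)/(-3944 + 2500) = 12373/(-1444) = 12373*(-1/1444) = -12373/1444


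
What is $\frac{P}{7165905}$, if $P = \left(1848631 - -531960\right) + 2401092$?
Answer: $\frac{4781683}{7165905} \approx 0.66728$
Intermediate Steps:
$P = 4781683$ ($P = \left(1848631 + 531960\right) + 2401092 = 2380591 + 2401092 = 4781683$)
$\frac{P}{7165905} = \frac{4781683}{7165905}$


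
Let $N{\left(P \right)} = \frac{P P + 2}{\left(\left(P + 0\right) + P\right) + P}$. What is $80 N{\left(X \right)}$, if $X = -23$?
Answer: $- \frac{14160}{23} \approx -615.65$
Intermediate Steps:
$N{\left(P \right)} = \frac{2 + P^{2}}{3 P}$ ($N{\left(P \right)} = \frac{P^{2} + 2}{\left(P + P\right) + P} = \frac{2 + P^{2}}{2 P + P} = \frac{2 + P^{2}}{3 P}$)
$80 N{\left(X \right)} = 80 \frac{2 + \left(-23\right)^{2}}{3 \left(-23\right)} = 80 \cdot \frac{1}{3} \left(- \frac{1}{23}\right) \left(2 + 529\right) = 80 \cdot \frac{1}{3} \left(- \frac{1}{23}\right) 531 = 80 \left(- \frac{177}{23}\right) = - \frac{14160}{23}$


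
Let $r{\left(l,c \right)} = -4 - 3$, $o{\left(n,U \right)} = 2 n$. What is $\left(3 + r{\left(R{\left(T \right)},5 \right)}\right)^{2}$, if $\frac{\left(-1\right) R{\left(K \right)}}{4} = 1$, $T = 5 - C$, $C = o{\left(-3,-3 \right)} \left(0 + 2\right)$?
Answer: $16$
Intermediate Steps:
$C = -12$ ($C = 2 \left(-3\right) \left(0 + 2\right) = \left(-6\right) 2 = -12$)
$T = 17$ ($T = 5 - -12 = 5 + 12 = 17$)
$R{\left(K \right)} = -4$ ($R{\left(K \right)} = \left(-4\right) 1 = -4$)
$r{\left(l,c \right)} = -7$ ($r{\left(l,c \right)} = -4 - 3 = -7$)
$\left(3 + r{\left(R{\left(T \right)},5 \right)}\right)^{2} = \left(3 - 7\right)^{2} = \left(-4\right)^{2} = 16$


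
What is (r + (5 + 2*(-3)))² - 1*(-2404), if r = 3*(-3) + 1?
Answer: 2485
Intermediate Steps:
r = -8 (r = -9 + 1 = -8)
(r + (5 + 2*(-3)))² - 1*(-2404) = (-8 + (5 + 2*(-3)))² - 1*(-2404) = (-8 + (5 - 6))² + 2404 = (-8 - 1)² + 2404 = (-9)² + 2404 = 81 + 2404 = 2485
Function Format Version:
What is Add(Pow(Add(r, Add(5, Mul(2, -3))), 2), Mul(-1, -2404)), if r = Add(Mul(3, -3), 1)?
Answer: 2485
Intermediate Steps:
r = -8 (r = Add(-9, 1) = -8)
Add(Pow(Add(r, Add(5, Mul(2, -3))), 2), Mul(-1, -2404)) = Add(Pow(Add(-8, Add(5, Mul(2, -3))), 2), Mul(-1, -2404)) = Add(Pow(Add(-8, Add(5, -6)), 2), 2404) = Add(Pow(Add(-8, -1), 2), 2404) = Add(Pow(-9, 2), 2404) = Add(81, 2404) = 2485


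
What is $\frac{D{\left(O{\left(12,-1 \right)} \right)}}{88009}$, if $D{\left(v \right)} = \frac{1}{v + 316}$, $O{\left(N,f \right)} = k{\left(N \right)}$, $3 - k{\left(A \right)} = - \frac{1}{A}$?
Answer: $\frac{12}{336986461} \approx 3.561 \cdot 10^{-8}$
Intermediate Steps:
$k{\left(A \right)} = 3 + \frac{1}{A}$ ($k{\left(A \right)} = 3 - - \frac{1}{A} = 3 + \frac{1}{A}$)
$O{\left(N,f \right)} = 3 + \frac{1}{N}$
$D{\left(v \right)} = \frac{1}{316 + v}$
$\frac{D{\left(O{\left(12,-1 \right)} \right)}}{88009} = \frac{1}{\left(316 + \left(3 + \frac{1}{12}\right)\right) 88009} = \frac{1}{316 + \left(3 + \frac{1}{12}\right)} \frac{1}{88009} = \frac{1}{316 + \frac{37}{12}} \cdot \frac{1}{88009} = \frac{1}{\frac{3829}{12}} \cdot \frac{1}{88009} = \frac{12}{3829} \cdot \frac{1}{88009} = \frac{12}{336986461}$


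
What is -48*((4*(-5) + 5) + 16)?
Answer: -48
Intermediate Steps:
-48*((4*(-5) + 5) + 16) = -48*((-20 + 5) + 16) = -48*(-15 + 16) = -48*1 = -48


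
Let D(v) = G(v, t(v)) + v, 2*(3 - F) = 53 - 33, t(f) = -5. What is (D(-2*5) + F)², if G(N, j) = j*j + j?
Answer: 9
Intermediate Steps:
G(N, j) = j + j² (G(N, j) = j² + j = j + j²)
F = -7 (F = 3 - (53 - 33)/2 = 3 - ½*20 = 3 - 10 = -7)
D(v) = 20 + v (D(v) = -5*(1 - 5) + v = -5*(-4) + v = 20 + v)
(D(-2*5) + F)² = ((20 - 2*5) - 7)² = ((20 - 10) - 7)² = (10 - 7)² = 3² = 9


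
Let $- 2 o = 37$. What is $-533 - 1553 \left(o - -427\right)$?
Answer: $- \frac{1269867}{2} \approx -6.3493 \cdot 10^{5}$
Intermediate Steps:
$o = - \frac{37}{2}$ ($o = \left(- \frac{1}{2}\right) 37 = - \frac{37}{2} \approx -18.5$)
$-533 - 1553 \left(o - -427\right) = -533 - 1553 \left(- \frac{37}{2} - -427\right) = -533 - 1553 \left(- \frac{37}{2} + 427\right) = -533 - \frac{1268801}{2} = - \frac{1269867}{2}$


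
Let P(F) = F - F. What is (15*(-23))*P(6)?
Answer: 0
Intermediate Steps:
P(F) = 0
(15*(-23))*P(6) = (15*(-23))*0 = -345*0 = 0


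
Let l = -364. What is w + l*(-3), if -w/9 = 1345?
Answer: -11013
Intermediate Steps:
w = -12105 (w = -9*1345 = -12105)
w + l*(-3) = -12105 - 364*(-3) = -12105 + 1092 = -11013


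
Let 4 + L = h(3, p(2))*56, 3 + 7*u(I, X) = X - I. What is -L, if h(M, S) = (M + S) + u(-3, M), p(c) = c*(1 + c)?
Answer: -524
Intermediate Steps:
u(I, X) = -3/7 - I/7 + X/7 (u(I, X) = -3/7 + (X - I)/7 = -3/7 + (-I/7 + X/7) = -3/7 - I/7 + X/7)
h(M, S) = S + 8*M/7 (h(M, S) = (M + S) + (-3/7 - 1/7*(-3) + M/7) = (M + S) + (-3/7 + 3/7 + M/7) = (M + S) + M/7 = S + 8*M/7)
L = 524 (L = -4 + (2*(1 + 2) + (8/7)*3)*56 = -4 + (2*3 + 24/7)*56 = -4 + (6 + 24/7)*56 = -4 + (66/7)*56 = -4 + 528 = 524)
-L = -1*524 = -524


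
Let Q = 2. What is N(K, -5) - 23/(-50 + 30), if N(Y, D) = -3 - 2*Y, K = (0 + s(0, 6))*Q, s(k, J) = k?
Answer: -37/20 ≈ -1.8500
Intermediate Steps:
K = 0 (K = (0 + 0)*2 = 0*2 = 0)
N(K, -5) - 23/(-50 + 30) = (-3 - 2*0) - 23/(-50 + 30) = (-3 + 0) - 23/(-20) = -3 - 1/20*(-23) = -3 + 23/20 = -37/20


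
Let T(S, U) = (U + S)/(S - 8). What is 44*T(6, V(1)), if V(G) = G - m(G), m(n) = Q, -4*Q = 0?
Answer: -154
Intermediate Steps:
Q = 0 (Q = -¼*0 = 0)
m(n) = 0
V(G) = G (V(G) = G - 1*0 = G + 0 = G)
T(S, U) = (S + U)/(-8 + S)
44*T(6, V(1)) = 44*((6 + 1)/(-8 + 6)) = 44*(7/(-2)) = 44*(-½*7) = 44*(-7/2) = -154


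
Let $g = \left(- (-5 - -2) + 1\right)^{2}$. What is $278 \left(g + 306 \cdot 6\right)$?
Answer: $514856$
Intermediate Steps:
$g = 16$ ($g = \left(- (-5 + 2) + 1\right)^{2} = \left(\left(-1\right) \left(-3\right) + 1\right)^{2} = \left(3 + 1\right)^{2} = 4^{2} = 16$)
$278 \left(g + 306 \cdot 6\right) = 278 \left(16 + 306 \cdot 6\right) = 278 \left(16 + 1836\right) = 278 \cdot 1852 = 514856$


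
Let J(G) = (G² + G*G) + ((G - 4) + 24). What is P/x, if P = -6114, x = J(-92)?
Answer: -3057/8428 ≈ -0.36272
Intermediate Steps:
J(G) = 20 + G + 2*G² (J(G) = (G² + G²) + ((-4 + G) + 24) = 2*G² + (20 + G) = 20 + G + 2*G²)
x = 16856 (x = 20 - 92 + 2*(-92)² = 20 - 92 + 2*8464 = 20 - 92 + 16928 = 16856)
P/x = -6114/16856 = -6114*1/16856 = -3057/8428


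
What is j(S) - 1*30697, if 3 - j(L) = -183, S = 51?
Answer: -30511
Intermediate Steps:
j(L) = 186 (j(L) = 3 - 1*(-183) = 3 + 183 = 186)
j(S) - 1*30697 = 186 - 1*30697 = 186 - 30697 = -30511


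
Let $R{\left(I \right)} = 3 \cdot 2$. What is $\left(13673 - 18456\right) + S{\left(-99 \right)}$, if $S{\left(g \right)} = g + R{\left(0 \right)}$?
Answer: $-4876$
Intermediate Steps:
$R{\left(I \right)} = 6$
$S{\left(g \right)} = 6 + g$ ($S{\left(g \right)} = g + 6 = 6 + g$)
$\left(13673 - 18456\right) + S{\left(-99 \right)} = \left(13673 - 18456\right) + \left(6 - 99\right) = -4783 - 93 = -4876$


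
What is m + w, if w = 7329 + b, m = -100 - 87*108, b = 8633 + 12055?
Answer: 18521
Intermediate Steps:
b = 20688
m = -9496 (m = -100 - 9396 = -9496)
w = 28017 (w = 7329 + 20688 = 28017)
m + w = -9496 + 28017 = 18521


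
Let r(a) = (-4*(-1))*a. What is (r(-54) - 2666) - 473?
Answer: -3355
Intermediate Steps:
r(a) = 4*a
(r(-54) - 2666) - 473 = (4*(-54) - 2666) - 473 = (-216 - 2666) - 473 = -2882 - 473 = -3355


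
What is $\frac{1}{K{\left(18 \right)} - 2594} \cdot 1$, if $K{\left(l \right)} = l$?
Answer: $- \frac{1}{2576} \approx -0.0003882$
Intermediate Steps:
$\frac{1}{K{\left(18 \right)} - 2594} \cdot 1 = \frac{1}{18 - 2594} \cdot 1 = \frac{1}{-2576} \cdot 1 = \left(- \frac{1}{2576}\right) 1 = - \frac{1}{2576}$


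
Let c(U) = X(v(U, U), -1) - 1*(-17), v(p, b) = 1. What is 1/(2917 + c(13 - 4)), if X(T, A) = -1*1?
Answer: 1/2933 ≈ 0.00034095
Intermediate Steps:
X(T, A) = -1
c(U) = 16 (c(U) = -1 - 1*(-17) = -1 + 17 = 16)
1/(2917 + c(13 - 4)) = 1/(2917 + 16) = 1/2933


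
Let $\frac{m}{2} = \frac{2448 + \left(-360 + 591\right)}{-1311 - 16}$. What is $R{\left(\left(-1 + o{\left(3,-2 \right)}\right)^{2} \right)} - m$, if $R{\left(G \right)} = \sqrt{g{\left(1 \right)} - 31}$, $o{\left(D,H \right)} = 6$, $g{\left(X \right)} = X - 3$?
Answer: $\frac{5358}{1327} + i \sqrt{33} \approx 4.0377 + 5.7446 i$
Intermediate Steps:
$g{\left(X \right)} = -3 + X$
$m = - \frac{5358}{1327}$ ($m = 2 \frac{2448 + \left(-360 + 591\right)}{-1311 - 16} = 2 \frac{2448 + 231}{-1327} = 2 \cdot 2679 \left(- \frac{1}{1327}\right) = 2 \left(- \frac{2679}{1327}\right) = - \frac{5358}{1327} \approx -4.0377$)
$R{\left(G \right)} = i \sqrt{33}$ ($R{\left(G \right)} = \sqrt{\left(-3 + 1\right) - 31} = \sqrt{-2 - 31} = \sqrt{-33} = i \sqrt{33}$)
$R{\left(\left(-1 + o{\left(3,-2 \right)}\right)^{2} \right)} - m = i \sqrt{33} - - \frac{5358}{1327} = i \sqrt{33} + \frac{5358}{1327} = \frac{5358}{1327} + i \sqrt{33}$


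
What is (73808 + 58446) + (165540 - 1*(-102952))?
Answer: 400746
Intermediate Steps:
(73808 + 58446) + (165540 - 1*(-102952)) = 132254 + (165540 + 102952) = 132254 + 268492 = 400746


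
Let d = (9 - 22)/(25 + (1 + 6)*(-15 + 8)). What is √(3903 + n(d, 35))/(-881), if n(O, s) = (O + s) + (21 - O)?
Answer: -√3959/881 ≈ -0.071419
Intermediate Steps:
d = 13/24 (d = -13/(25 + 7*(-7)) = -13/(25 - 49) = -13/(-24) = -13*(-1/24) = 13/24 ≈ 0.54167)
n(O, s) = 21 + s
√(3903 + n(d, 35))/(-881) = √(3903 + (21 + 35))/(-881) = √(3903 + 56)*(-1/881) = √3959*(-1/881) = -√3959/881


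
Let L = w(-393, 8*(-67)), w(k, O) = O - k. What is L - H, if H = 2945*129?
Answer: -380048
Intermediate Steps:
L = -143 (L = 8*(-67) - 1*(-393) = -536 + 393 = -143)
H = 379905
L - H = -143 - 1*379905 = -143 - 379905 = -380048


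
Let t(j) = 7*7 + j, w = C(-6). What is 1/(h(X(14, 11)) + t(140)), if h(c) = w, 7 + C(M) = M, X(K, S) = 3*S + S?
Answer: 1/176 ≈ 0.0056818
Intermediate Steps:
X(K, S) = 4*S
C(M) = -7 + M
w = -13 (w = -7 - 6 = -13)
t(j) = 49 + j
h(c) = -13
1/(h(X(14, 11)) + t(140)) = 1/(-13 + (49 + 140)) = 1/(-13 + 189) = 1/176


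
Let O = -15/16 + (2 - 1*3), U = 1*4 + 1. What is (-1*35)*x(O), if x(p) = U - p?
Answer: -3885/16 ≈ -242.81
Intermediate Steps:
U = 5 (U = 4 + 1 = 5)
O = -31/16 (O = -15*1/16 + (2 - 3) = -15/16 - 1 = -31/16 ≈ -1.9375)
x(p) = 5 - p
(-1*35)*x(O) = (-1*35)*(5 - 1*(-31/16)) = -35*(5 + 31/16) = -35*111/16 = -3885/16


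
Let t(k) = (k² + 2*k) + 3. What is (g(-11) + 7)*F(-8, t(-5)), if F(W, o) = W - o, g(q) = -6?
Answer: -26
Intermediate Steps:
t(k) = 3 + k² + 2*k
(g(-11) + 7)*F(-8, t(-5)) = (-6 + 7)*(-8 - (3 + (-5)² + 2*(-5))) = 1*(-8 - (3 + 25 - 10)) = 1*(-8 - 1*18) = 1*(-8 - 18) = 1*(-26) = -26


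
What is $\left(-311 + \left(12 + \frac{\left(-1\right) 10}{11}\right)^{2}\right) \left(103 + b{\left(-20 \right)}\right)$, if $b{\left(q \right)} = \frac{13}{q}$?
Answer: $- \frac{46563109}{2420} \approx -19241.0$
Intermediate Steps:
$\left(-311 + \left(12 + \frac{\left(-1\right) 10}{11}\right)^{2}\right) \left(103 + b{\left(-20 \right)}\right) = \left(-311 + \left(12 + \frac{\left(-1\right) 10}{11}\right)^{2}\right) \left(103 + \frac{13}{-20}\right) = \left(-311 + \left(12 - \frac{10}{11}\right)^{2}\right) \left(103 + 13 \left(- \frac{1}{20}\right)\right) = \left(-311 + \left(12 - \frac{10}{11}\right)^{2}\right) \left(103 - \frac{13}{20}\right) = \left(-311 + \left(\frac{122}{11}\right)^{2}\right) \frac{2047}{20} = \left(-311 + \frac{14884}{121}\right) \frac{2047}{20} = \left(- \frac{22747}{121}\right) \frac{2047}{20} = - \frac{46563109}{2420}$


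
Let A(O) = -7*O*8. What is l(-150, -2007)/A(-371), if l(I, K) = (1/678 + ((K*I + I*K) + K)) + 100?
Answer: 406930855/14086128 ≈ 28.889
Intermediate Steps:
A(O) = -56*O
l(I, K) = 67801/678 + K + 2*I*K (l(I, K) = (1/678 + ((I*K + I*K) + K)) + 100 = (1/678 + (2*I*K + K)) + 100 = (1/678 + (K + 2*I*K)) + 100 = (1/678 + K + 2*I*K) + 100 = 67801/678 + K + 2*I*K)
l(-150, -2007)/A(-371) = (67801/678 - 2007 + 2*(-150)*(-2007))/((-56*(-371))) = (67801/678 - 2007 + 602100)/20776 = (406930855/678)*(1/20776) = 406930855/14086128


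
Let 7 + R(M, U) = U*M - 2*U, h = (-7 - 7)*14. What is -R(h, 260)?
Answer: 51487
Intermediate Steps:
h = -196 (h = -14*14 = -196)
R(M, U) = -7 - 2*U + M*U (R(M, U) = -7 + (U*M - 2*U) = -7 + (M*U - 2*U) = -7 + (-2*U + M*U) = -7 - 2*U + M*U)
-R(h, 260) = -(-7 - 2*260 - 196*260) = -(-7 - 520 - 50960) = -1*(-51487) = 51487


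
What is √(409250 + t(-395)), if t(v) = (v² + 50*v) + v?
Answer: 9*√6730 ≈ 738.33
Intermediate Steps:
t(v) = v² + 51*v
√(409250 + t(-395)) = √(409250 - 395*(51 - 395)) = √(409250 - 395*(-344)) = √(409250 + 135880) = √545130 = 9*√6730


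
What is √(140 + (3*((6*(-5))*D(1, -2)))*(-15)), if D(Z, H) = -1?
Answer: 11*I*√10 ≈ 34.785*I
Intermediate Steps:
√(140 + (3*((6*(-5))*D(1, -2)))*(-15)) = √(140 + (3*((6*(-5))*(-1)))*(-15)) = √(140 + (3*(-30*(-1)))*(-15)) = √(140 + (3*30)*(-15)) = √(140 + 90*(-15)) = √(140 - 1350) = √(-1210) = 11*I*√10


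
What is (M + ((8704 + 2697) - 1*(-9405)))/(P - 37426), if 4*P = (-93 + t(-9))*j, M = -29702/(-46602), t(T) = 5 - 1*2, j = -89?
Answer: -138518702/235829421 ≈ -0.58737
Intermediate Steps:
t(T) = 3 (t(T) = 5 - 2 = 3)
M = 14851/23301 (M = -29702*(-1/46602) = 14851/23301 ≈ 0.63735)
P = 4005/2 (P = ((-93 + 3)*(-89))/4 = (-90*(-89))/4 = (1/4)*8010 = 4005/2 ≈ 2002.5)
(M + ((8704 + 2697) - 1*(-9405)))/(P - 37426) = (14851/23301 + ((8704 + 2697) - 1*(-9405)))/(4005/2 - 37426) = (14851/23301 + (11401 + 9405))/(-70847/2) = (14851/23301 + 20806)*(-2/70847) = (484815457/23301)*(-2/70847) = -138518702/235829421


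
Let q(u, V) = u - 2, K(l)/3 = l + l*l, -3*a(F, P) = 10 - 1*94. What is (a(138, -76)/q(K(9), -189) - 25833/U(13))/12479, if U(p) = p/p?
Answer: -1730804/836093 ≈ -2.0701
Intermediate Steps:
a(F, P) = 28 (a(F, P) = -(10 - 1*94)/3 = -(10 - 94)/3 = -⅓*(-84) = 28)
K(l) = 3*l + 3*l² (K(l) = 3*(l + l*l) = 3*(l + l²) = 3*l + 3*l²)
U(p) = 1
q(u, V) = -2 + u
(a(138, -76)/q(K(9), -189) - 25833/U(13))/12479 = (28/(-2 + 3*9*(1 + 9)) - 25833/1)/12479 = (28/(-2 + 3*9*10) - 25833*1)*(1/12479) = (28/(-2 + 270) - 25833)*(1/12479) = (28/268 - 25833)*(1/12479) = (28*(1/268) - 25833)*(1/12479) = (7/67 - 25833)*(1/12479) = -1730804/67*1/12479 = -1730804/836093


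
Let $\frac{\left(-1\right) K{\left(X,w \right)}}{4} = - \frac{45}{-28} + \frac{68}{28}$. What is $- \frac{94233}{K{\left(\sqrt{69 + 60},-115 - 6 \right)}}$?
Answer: $\frac{659631}{113} \approx 5837.4$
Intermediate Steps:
$K{\left(X,w \right)} = - \frac{113}{7}$ ($K{\left(X,w \right)} = - 4 \left(- \frac{45}{-28} + \frac{68}{28}\right) = - 4 \left(\left(-45\right) \left(- \frac{1}{28}\right) + 68 \cdot \frac{1}{28}\right) = - 4 \left(\frac{45}{28} + \frac{17}{7}\right) = \left(-4\right) \frac{113}{28} = - \frac{113}{7}$)
$- \frac{94233}{K{\left(\sqrt{69 + 60},-115 - 6 \right)}} = - \frac{94233}{- \frac{113}{7}} = \left(-94233\right) \left(- \frac{7}{113}\right) = \frac{659631}{113}$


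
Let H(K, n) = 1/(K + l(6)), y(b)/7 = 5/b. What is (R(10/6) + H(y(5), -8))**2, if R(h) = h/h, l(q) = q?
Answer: 196/169 ≈ 1.1598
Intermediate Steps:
y(b) = 35/b (y(b) = 7*(5/b) = 35/b)
H(K, n) = 1/(6 + K) (H(K, n) = 1/(K + 6) = 1/(6 + K))
R(h) = 1
(R(10/6) + H(y(5), -8))**2 = (1 + 1/(6 + 35/5))**2 = (1 + 1/(6 + 35*(1/5)))**2 = (1 + 1/(6 + 7))**2 = (1 + 1/13)**2 = (14/13)**2 = 196/169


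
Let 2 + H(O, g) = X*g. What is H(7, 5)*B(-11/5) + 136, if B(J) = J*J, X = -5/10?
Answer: 5711/50 ≈ 114.22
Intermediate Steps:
X = -½ (X = -5*⅒ = -½ ≈ -0.50000)
B(J) = J²
H(O, g) = -2 - g/2
H(7, 5)*B(-11/5) + 136 = (-2 - ½*5)*(-11/5)² + 136 = (-2 - 5/2)*(-11*⅕)² + 136 = -9*(-11/5)²/2 + 136 = -9/2*121/25 + 136 = -1089/50 + 136 = 5711/50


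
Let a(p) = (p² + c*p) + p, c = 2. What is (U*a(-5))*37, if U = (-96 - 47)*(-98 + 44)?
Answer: 2857140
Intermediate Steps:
U = 7722 (U = -143*(-54) = 7722)
a(p) = p² + 3*p (a(p) = (p² + 2*p) + p = p² + 3*p)
(U*a(-5))*37 = (7722*(-5*(3 - 5)))*37 = (7722*(-5*(-2)))*37 = (7722*10)*37 = 77220*37 = 2857140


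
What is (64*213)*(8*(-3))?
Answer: -327168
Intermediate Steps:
(64*213)*(8*(-3)) = 13632*(-24) = -327168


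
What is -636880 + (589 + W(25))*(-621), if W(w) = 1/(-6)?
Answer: -2005091/2 ≈ -1.0025e+6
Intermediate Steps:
W(w) = -1/6
-636880 + (589 + W(25))*(-621) = -636880 + (589 - 1/6)*(-621) = -636880 + (3533/6)*(-621) = -636880 - 731331/2 = -2005091/2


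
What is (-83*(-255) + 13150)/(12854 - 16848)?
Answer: -34315/3994 ≈ -8.5916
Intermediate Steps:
(-83*(-255) + 13150)/(12854 - 16848) = (21165 + 13150)/(-3994) = 34315*(-1/3994) = -34315/3994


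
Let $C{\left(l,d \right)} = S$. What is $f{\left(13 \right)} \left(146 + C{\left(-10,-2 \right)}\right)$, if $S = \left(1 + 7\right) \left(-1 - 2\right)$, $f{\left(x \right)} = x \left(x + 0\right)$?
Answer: $20618$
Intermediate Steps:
$f{\left(x \right)} = x^{2}$ ($f{\left(x \right)} = x x = x^{2}$)
$S = -24$ ($S = 8 \left(-3\right) = -24$)
$C{\left(l,d \right)} = -24$
$f{\left(13 \right)} \left(146 + C{\left(-10,-2 \right)}\right) = 13^{2} \left(146 - 24\right) = 169 \cdot 122 = 20618$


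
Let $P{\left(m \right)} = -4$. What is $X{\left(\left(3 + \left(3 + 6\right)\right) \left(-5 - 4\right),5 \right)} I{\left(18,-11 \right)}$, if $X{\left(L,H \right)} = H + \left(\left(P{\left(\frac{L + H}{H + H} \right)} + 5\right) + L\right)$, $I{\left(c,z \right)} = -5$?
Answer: $510$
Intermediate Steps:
$X{\left(L,H \right)} = 1 + H + L$ ($X{\left(L,H \right)} = H + \left(\left(-4 + 5\right) + L\right) = H + \left(1 + L\right) = 1 + H + L$)
$X{\left(\left(3 + \left(3 + 6\right)\right) \left(-5 - 4\right),5 \right)} I{\left(18,-11 \right)} = \left(1 + 5 + \left(3 + \left(3 + 6\right)\right) \left(-5 - 4\right)\right) \left(-5\right) = \left(1 + 5 + \left(3 + 9\right) \left(-9\right)\right) \left(-5\right) = \left(1 + 5 + 12 \left(-9\right)\right) \left(-5\right) = \left(1 + 5 - 108\right) \left(-5\right) = \left(-102\right) \left(-5\right) = 510$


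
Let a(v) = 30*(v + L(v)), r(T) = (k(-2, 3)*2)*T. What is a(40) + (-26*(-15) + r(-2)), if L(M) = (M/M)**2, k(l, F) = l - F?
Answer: 1640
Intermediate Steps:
r(T) = -10*T (r(T) = ((-2 - 1*3)*2)*T = ((-2 - 3)*2)*T = (-5*2)*T = -10*T)
L(M) = 1 (L(M) = 1**2 = 1)
a(v) = 30 + 30*v (a(v) = 30*(v + 1) = 30*(1 + v) = 30 + 30*v)
a(40) + (-26*(-15) + r(-2)) = (30 + 30*40) + (-26*(-15) - 10*(-2)) = (30 + 1200) + (390 + 20) = 1230 + 410 = 1640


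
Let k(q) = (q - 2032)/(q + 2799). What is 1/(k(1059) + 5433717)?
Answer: 3858/20963279213 ≈ 1.8404e-7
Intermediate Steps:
k(q) = (-2032 + q)/(2799 + q)
1/(k(1059) + 5433717) = 1/((-2032 + 1059)/(2799 + 1059) + 5433717) = 1/(-973/3858 + 5433717) = 1/(20963279213/3858) = 3858/20963279213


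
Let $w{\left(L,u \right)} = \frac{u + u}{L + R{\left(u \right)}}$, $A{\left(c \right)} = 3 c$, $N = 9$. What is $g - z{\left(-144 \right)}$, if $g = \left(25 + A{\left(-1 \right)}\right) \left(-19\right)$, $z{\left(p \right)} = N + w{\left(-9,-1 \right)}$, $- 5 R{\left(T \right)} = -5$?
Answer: $- \frac{1709}{4} \approx -427.25$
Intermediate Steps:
$R{\left(T \right)} = 1$ ($R{\left(T \right)} = \left(- \frac{1}{5}\right) \left(-5\right) = 1$)
$w{\left(L,u \right)} = \frac{2 u}{1 + L}$ ($w{\left(L,u \right)} = \frac{u + u}{L + 1} = \frac{2 u}{1 + L}$)
$z{\left(p \right)} = \frac{37}{4}$ ($z{\left(p \right)} = 9 + 2 \left(-1\right) \frac{1}{1 - 9} = 9 + 2 \left(-1\right) \frac{1}{-8} = 9 + 2 \left(-1\right) \left(- \frac{1}{8}\right) = 9 + \frac{1}{4} = \frac{37}{4}$)
$g = -418$ ($g = \left(25 + 3 \left(-1\right)\right) \left(-19\right) = \left(25 - 3\right) \left(-19\right) = 22 \left(-19\right) = -418$)
$g - z{\left(-144 \right)} = -418 - \frac{37}{4} = - \frac{1709}{4}$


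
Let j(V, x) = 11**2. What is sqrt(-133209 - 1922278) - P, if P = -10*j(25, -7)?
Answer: 1210 + I*sqrt(2055487) ≈ 1210.0 + 1433.7*I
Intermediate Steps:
j(V, x) = 121
P = -1210 (P = -10*121 = -1210)
sqrt(-133209 - 1922278) - P = sqrt(-133209 - 1922278) - 1*(-1210) = sqrt(-2055487) + 1210 = I*sqrt(2055487) + 1210 = 1210 + I*sqrt(2055487)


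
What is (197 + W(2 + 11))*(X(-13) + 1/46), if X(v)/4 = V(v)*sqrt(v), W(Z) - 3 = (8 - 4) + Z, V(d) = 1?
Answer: 217/46 + 868*I*sqrt(13) ≈ 4.7174 + 3129.6*I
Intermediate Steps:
W(Z) = 7 + Z (W(Z) = 3 + ((8 - 4) + Z) = 3 + (4 + Z) = 7 + Z)
X(v) = 4*sqrt(v) (X(v) = 4*(1*sqrt(v)) = 4*sqrt(v))
(197 + W(2 + 11))*(X(-13) + 1/46) = (197 + (7 + (2 + 11)))*(4*sqrt(-13) + 1/46) = (197 + (7 + 13))*(4*(I*sqrt(13)) + 1/46) = (197 + 20)*(4*I*sqrt(13) + 1/46) = 217*(1/46 + 4*I*sqrt(13)) = 217/46 + 868*I*sqrt(13)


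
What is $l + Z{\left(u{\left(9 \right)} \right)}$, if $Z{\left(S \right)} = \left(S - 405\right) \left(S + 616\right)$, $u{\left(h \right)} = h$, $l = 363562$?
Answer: $116062$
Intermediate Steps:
$Z{\left(S \right)} = \left(-405 + S\right) \left(616 + S\right)$
$l + Z{\left(u{\left(9 \right)} \right)} = 363562 + \left(-249480 + 9^{2} + 211 \cdot 9\right) = 363562 + \left(-249480 + 81 + 1899\right) = 363562 - 247500 = 116062$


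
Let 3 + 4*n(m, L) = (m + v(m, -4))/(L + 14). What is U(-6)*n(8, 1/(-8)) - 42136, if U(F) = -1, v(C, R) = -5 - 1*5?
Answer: -18708035/444 ≈ -42135.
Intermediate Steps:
v(C, R) = -10 (v(C, R) = -5 - 5 = -10)
n(m, L) = -¾ + (-10 + m)/(4*(14 + L)) (n(m, L) = -¾ + ((m - 10)/(L + 14))/4 = -¾ + ((-10 + m)/(14 + L))/4 = -¾ + (-10 + m)/(4*(14 + L)))
U(-6)*n(8, 1/(-8)) - 42136 = -(-52 + 8 - 3/(-8))/(4*(14 + 1/(-8))) - 42136 = -(-52 + 8 - 3*(-⅛))/(4*(14 - ⅛)) - 42136 = -(-52 + 8 + 3/8)/(4*111/8) - 42136 = -8*(-349)/(4*111*8) - 42136 = -1*(-349/444) - 42136 = 349/444 - 42136 = -18708035/444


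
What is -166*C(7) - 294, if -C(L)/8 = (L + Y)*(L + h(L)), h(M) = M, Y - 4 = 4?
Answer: 278586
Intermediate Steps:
Y = 8 (Y = 4 + 4 = 8)
C(L) = -16*L*(8 + L) (C(L) = -8*(L + 8)*(L + L) = -8*(8 + L)*2*L = -16*L*(8 + L))
-166*C(7) - 294 = -2656*7*(-8 - 1*7) - 294 = -2656*7*(-8 - 7) - 294 = -2656*7*(-15) - 294 = -166*(-1680) - 294 = 278880 - 294 = 278586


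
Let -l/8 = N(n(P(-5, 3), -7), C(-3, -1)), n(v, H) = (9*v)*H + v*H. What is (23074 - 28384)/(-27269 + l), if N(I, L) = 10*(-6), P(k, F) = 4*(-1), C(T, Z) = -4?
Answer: 5310/26789 ≈ 0.19822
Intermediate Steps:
P(k, F) = -4
n(v, H) = 10*H*v (n(v, H) = 9*H*v + H*v = 10*H*v)
N(I, L) = -60
l = 480 (l = -8*(-60) = 480)
(23074 - 28384)/(-27269 + l) = (23074 - 28384)/(-27269 + 480) = -5310/(-26789) = -5310*(-1/26789) = 5310/26789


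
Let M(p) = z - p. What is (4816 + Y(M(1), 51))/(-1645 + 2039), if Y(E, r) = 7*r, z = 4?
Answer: 5173/394 ≈ 13.129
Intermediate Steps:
M(p) = 4 - p
(4816 + Y(M(1), 51))/(-1645 + 2039) = (4816 + 7*51)/(-1645 + 2039) = (4816 + 357)/394 = 5173*(1/394) = 5173/394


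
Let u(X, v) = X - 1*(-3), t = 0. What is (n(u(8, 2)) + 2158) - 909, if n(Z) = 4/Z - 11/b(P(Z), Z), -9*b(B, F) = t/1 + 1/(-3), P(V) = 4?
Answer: 10476/11 ≈ 952.36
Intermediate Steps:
b(B, F) = 1/27 (b(B, F) = -(0/1 + 1/(-3))/9 = -(0*1 + 1*(-1/3))/9 = -(0 - 1/3)/9 = -1/9*(-1/3) = 1/27)
u(X, v) = 3 + X (u(X, v) = X + 3 = 3 + X)
n(Z) = -297 + 4/Z (n(Z) = 4/Z - 11/1/27 = 4/Z - 11*27 = 4/Z - 297 = -297 + 4/Z)
(n(u(8, 2)) + 2158) - 909 = ((-297 + 4/(3 + 8)) + 2158) - 909 = ((-297 + 4/11) + 2158) - 909 = (-3263/11 + 2158) - 909 = 20475/11 - 909 = 10476/11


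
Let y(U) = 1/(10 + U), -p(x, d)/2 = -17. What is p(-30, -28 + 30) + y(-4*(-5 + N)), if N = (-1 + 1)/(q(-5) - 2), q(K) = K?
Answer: 1021/30 ≈ 34.033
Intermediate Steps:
N = 0 (N = (-1 + 1)/(-5 - 2) = 0/(-7) = 0*(-⅐) = 0)
p(x, d) = 34 (p(x, d) = -2*(-17) = 34)
p(-30, -28 + 30) + y(-4*(-5 + N)) = 34 + 1/(10 - 4*(-5 + 0)) = 34 + 1/(10 - 4*(-5)) = 34 + 1/(10 + 20) = 34 + 1/30 = 1021/30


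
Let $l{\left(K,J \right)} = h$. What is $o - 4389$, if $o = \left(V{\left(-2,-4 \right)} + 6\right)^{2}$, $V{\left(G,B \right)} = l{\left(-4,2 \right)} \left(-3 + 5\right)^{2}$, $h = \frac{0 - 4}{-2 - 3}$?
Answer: $- \frac{107609}{25} \approx -4304.4$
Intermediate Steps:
$h = \frac{4}{5}$ ($h = - \frac{4}{-5} = \left(-4\right) \left(- \frac{1}{5}\right) = \frac{4}{5} \approx 0.8$)
$l{\left(K,J \right)} = \frac{4}{5}$
$V{\left(G,B \right)} = \frac{16}{5}$ ($V{\left(G,B \right)} = \frac{4 \left(-3 + 5\right)^{2}}{5} = \frac{4 \cdot 2^{2}}{5} = \frac{4}{5} \cdot 4 = \frac{16}{5}$)
$o = \frac{2116}{25}$ ($o = \left(\frac{16}{5} + 6\right)^{2} = \left(\frac{46}{5}\right)^{2} = \frac{2116}{25} \approx 84.64$)
$o - 4389 = \frac{2116}{25} - 4389 = - \frac{107609}{25}$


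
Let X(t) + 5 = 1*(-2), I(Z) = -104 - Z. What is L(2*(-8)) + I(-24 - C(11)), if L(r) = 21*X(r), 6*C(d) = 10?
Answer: -676/3 ≈ -225.33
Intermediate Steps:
C(d) = 5/3 (C(d) = (⅙)*10 = 5/3)
X(t) = -7 (X(t) = -5 + 1*(-2) = -5 - 2 = -7)
L(r) = -147 (L(r) = 21*(-7) = -147)
L(2*(-8)) + I(-24 - C(11)) = -147 + (-104 - (-24 - 1*5/3)) = -147 + (-104 - (-24 - 5/3)) = -147 + (-104 - 1*(-77/3)) = -147 + (-104 + 77/3) = -147 - 235/3 = -676/3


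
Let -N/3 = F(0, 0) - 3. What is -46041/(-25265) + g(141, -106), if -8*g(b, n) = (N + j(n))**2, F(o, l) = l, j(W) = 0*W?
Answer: -1678137/202120 ≈ -8.3027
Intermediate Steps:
j(W) = 0
N = 9 (N = -3*(0 - 3) = -3*(-3) = 9)
g(b, n) = -81/8 (g(b, n) = -(9 + 0)**2/8 = -1/8*9**2 = -1/8*81 = -81/8)
-46041/(-25265) + g(141, -106) = -46041/(-25265) - 81/8 = -46041*(-1/25265) - 81/8 = 46041/25265 - 81/8 = -1678137/202120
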